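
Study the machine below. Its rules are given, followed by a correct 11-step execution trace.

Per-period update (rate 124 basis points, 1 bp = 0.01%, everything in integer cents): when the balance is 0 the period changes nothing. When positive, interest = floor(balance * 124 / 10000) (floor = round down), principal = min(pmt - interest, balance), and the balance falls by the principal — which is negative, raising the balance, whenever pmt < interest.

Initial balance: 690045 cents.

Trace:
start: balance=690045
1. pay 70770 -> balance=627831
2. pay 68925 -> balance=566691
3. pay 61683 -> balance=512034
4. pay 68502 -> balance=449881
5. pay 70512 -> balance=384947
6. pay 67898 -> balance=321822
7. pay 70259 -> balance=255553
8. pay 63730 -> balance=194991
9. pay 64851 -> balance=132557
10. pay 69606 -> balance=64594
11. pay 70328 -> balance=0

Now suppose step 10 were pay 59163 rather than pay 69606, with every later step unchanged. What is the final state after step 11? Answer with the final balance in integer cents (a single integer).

5639

(re-executing from step 10 with the substitution; state before step 10: balance=132557)
10. pay 59163 -> balance=75037
11. pay 70328 -> balance=5639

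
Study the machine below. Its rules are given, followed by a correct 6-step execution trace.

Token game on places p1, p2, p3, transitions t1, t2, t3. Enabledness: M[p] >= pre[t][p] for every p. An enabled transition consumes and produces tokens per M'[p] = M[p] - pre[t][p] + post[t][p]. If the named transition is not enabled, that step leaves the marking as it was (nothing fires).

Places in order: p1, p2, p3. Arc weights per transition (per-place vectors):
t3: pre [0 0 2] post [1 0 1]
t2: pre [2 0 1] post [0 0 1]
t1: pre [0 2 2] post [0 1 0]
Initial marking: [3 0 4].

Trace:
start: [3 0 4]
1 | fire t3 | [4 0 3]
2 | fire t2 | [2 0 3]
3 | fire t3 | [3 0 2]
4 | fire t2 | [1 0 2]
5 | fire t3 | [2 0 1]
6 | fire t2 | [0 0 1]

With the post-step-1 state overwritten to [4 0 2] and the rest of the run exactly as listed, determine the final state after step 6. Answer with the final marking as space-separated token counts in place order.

state after step 1 := [4 0 2]
2 | fire t2 | [2 0 2]
3 | fire t3 | [3 0 1]
4 | fire t2 | [1 0 1]
5 | fire t3 | [1 0 1]
6 | fire t2 | [1 0 1]

1 0 1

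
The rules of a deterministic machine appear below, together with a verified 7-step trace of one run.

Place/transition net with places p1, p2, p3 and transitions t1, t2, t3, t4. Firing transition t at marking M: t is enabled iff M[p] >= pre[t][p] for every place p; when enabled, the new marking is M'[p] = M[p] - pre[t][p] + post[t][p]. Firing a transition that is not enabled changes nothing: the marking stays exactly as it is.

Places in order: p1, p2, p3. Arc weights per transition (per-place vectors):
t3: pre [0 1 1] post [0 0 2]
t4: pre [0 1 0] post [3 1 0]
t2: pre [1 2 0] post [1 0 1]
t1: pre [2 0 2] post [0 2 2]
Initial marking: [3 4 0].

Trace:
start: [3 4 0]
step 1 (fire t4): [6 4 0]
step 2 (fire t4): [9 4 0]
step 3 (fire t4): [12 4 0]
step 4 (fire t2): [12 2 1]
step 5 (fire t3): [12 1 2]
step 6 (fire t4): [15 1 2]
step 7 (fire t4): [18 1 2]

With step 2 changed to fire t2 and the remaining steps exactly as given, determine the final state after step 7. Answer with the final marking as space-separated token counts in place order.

9 0 2

(re-executing from step 2 with the substitution; state before step 2: [6 4 0])
step 2 (fire t2): [6 2 1]
step 3 (fire t4): [9 2 1]
step 4 (fire t2): [9 0 2]
step 5 (fire t3): [9 0 2]
step 6 (fire t4): [9 0 2]
step 7 (fire t4): [9 0 2]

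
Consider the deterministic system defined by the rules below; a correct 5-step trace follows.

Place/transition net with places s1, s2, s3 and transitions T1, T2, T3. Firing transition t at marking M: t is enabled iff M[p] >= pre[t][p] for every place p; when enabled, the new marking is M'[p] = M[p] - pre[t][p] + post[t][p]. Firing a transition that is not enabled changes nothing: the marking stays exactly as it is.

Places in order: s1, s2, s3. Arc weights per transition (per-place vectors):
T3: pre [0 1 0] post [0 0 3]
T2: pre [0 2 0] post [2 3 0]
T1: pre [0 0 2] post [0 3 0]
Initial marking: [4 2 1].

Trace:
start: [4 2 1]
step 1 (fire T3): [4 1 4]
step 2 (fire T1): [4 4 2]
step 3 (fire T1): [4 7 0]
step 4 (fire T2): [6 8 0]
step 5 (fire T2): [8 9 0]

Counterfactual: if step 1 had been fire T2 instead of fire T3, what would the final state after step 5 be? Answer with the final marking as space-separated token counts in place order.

10 5 1

(re-executing from step 1 with the substitution; state before step 1: [4 2 1])
step 1 (fire T2): [6 3 1]
step 2 (fire T1): [6 3 1]
step 3 (fire T1): [6 3 1]
step 4 (fire T2): [8 4 1]
step 5 (fire T2): [10 5 1]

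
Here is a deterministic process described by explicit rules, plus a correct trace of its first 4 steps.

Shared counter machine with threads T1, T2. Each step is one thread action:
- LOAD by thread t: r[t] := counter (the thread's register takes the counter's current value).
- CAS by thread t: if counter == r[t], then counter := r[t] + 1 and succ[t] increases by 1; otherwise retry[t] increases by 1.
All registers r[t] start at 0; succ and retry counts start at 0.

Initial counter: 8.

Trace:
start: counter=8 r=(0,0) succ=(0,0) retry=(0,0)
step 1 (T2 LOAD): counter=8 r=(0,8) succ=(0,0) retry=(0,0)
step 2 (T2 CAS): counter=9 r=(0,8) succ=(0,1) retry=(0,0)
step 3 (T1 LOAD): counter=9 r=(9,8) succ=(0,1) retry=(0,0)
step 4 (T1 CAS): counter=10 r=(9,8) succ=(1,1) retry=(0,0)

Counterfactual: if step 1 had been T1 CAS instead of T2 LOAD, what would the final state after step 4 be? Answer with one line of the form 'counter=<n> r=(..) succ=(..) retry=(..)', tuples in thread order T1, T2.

(re-executing from step 1 with the substitution; state before step 1: counter=8 r=(0,0) succ=(0,0) retry=(0,0))
step 1 (T1 CAS): counter=8 r=(0,0) succ=(0,0) retry=(1,0)
step 2 (T2 CAS): counter=8 r=(0,0) succ=(0,0) retry=(1,1)
step 3 (T1 LOAD): counter=8 r=(8,0) succ=(0,0) retry=(1,1)
step 4 (T1 CAS): counter=9 r=(8,0) succ=(1,0) retry=(1,1)

counter=9 r=(8,0) succ=(1,0) retry=(1,1)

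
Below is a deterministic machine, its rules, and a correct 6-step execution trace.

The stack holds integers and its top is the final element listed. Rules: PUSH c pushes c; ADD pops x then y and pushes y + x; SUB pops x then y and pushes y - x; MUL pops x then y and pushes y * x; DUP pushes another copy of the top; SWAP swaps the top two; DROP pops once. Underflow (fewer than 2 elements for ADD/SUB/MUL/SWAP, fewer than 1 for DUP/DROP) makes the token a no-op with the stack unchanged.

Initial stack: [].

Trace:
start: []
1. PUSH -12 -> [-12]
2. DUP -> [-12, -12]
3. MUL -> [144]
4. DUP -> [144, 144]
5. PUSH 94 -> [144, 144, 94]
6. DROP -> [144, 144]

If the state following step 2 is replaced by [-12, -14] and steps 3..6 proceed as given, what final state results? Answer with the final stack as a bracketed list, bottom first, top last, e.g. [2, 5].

state after step 2 := [-12, -14]
3. MUL -> [168]
4. DUP -> [168, 168]
5. PUSH 94 -> [168, 168, 94]
6. DROP -> [168, 168]

[168, 168]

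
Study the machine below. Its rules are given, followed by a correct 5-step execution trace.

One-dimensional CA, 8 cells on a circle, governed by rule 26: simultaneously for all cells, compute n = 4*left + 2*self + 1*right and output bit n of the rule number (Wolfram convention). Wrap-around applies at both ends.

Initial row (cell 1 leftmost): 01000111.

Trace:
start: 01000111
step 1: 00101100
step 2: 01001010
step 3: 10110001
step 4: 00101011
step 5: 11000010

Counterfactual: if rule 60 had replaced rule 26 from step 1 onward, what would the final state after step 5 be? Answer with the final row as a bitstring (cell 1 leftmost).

(re-executing steps 1..5 under rule 60; state before step 1: 01000111)
step 1: 11100100
step 2: 10010110
step 3: 11011101
step 4: 00110011
step 5: 10101010

10101010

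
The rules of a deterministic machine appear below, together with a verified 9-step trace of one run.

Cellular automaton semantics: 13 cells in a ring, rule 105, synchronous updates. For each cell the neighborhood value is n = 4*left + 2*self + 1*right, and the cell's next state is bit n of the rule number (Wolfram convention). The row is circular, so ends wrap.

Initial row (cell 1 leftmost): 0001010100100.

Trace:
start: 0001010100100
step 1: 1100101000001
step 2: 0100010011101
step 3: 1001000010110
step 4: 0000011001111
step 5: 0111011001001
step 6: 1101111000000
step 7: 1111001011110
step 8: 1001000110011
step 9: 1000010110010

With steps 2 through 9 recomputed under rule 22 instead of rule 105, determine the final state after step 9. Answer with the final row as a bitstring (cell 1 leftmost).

0000000000000

(re-executing steps 2..9 under rule 22; state before step 2: 1100101000001)
step 2: 0011101100010
step 3: 0100000010111
step 4: 0110000110000
step 5: 1001001001000
step 6: 1111111111101
step 7: 0000000000000
step 8: 0000000000000
step 9: 0000000000000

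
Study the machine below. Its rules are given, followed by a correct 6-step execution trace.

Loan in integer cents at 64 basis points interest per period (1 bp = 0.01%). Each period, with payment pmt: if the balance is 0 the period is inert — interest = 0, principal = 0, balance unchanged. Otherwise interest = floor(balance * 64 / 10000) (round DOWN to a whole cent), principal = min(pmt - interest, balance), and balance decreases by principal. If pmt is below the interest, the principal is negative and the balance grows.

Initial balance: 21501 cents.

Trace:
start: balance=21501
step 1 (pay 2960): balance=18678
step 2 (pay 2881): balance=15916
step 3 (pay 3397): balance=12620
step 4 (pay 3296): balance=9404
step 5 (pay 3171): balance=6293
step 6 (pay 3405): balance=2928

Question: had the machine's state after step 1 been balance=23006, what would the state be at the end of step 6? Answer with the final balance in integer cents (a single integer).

state after step 1 := balance=23006
step 2 (pay 2881): balance=20272
step 3 (pay 3397): balance=17004
step 4 (pay 3296): balance=13816
step 5 (pay 3171): balance=10733
step 6 (pay 3405): balance=7396

7396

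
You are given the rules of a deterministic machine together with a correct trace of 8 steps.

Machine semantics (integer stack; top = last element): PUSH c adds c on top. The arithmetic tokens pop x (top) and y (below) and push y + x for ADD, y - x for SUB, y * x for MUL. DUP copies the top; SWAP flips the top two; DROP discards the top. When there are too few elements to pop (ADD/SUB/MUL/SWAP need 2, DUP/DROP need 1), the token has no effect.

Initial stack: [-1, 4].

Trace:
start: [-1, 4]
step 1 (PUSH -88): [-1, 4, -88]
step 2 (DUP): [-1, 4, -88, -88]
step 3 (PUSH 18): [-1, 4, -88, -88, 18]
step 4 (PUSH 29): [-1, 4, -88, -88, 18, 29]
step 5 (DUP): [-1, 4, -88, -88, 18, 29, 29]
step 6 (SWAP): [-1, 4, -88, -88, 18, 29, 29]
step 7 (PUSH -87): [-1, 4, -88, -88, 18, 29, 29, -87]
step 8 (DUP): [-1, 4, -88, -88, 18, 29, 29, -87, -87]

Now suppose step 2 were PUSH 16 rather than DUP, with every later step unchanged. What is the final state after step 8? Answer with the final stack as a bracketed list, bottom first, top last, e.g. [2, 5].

(re-executing from step 2 with the substitution; state before step 2: [-1, 4, -88])
step 2 (PUSH 16): [-1, 4, -88, 16]
step 3 (PUSH 18): [-1, 4, -88, 16, 18]
step 4 (PUSH 29): [-1, 4, -88, 16, 18, 29]
step 5 (DUP): [-1, 4, -88, 16, 18, 29, 29]
step 6 (SWAP): [-1, 4, -88, 16, 18, 29, 29]
step 7 (PUSH -87): [-1, 4, -88, 16, 18, 29, 29, -87]
step 8 (DUP): [-1, 4, -88, 16, 18, 29, 29, -87, -87]

[-1, 4, -88, 16, 18, 29, 29, -87, -87]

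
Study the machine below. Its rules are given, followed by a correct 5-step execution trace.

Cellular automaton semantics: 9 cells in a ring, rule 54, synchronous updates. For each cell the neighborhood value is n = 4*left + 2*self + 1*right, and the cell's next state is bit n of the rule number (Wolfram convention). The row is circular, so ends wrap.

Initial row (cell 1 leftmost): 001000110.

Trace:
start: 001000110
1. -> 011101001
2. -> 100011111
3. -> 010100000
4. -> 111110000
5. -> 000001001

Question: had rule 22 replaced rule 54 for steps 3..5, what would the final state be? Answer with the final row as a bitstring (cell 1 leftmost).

000001001

(re-executing steps 3..5 under rule 22; state before step 3: 100011111)
3. -> 010100000
4. -> 110110000
5. -> 000001001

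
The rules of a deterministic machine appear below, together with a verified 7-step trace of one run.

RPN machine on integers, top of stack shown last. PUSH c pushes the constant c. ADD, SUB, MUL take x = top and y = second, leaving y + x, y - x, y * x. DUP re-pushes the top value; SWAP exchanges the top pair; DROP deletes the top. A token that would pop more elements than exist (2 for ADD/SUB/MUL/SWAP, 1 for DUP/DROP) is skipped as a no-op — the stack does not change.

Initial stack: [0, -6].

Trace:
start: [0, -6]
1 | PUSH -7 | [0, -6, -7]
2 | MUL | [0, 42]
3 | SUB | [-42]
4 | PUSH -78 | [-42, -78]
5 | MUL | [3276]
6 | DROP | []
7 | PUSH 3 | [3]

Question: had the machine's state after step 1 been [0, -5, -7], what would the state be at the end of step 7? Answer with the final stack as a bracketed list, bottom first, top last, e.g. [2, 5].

state after step 1 := [0, -5, -7]
2 | MUL | [0, 35]
3 | SUB | [-35]
4 | PUSH -78 | [-35, -78]
5 | MUL | [2730]
6 | DROP | []
7 | PUSH 3 | [3]

[3]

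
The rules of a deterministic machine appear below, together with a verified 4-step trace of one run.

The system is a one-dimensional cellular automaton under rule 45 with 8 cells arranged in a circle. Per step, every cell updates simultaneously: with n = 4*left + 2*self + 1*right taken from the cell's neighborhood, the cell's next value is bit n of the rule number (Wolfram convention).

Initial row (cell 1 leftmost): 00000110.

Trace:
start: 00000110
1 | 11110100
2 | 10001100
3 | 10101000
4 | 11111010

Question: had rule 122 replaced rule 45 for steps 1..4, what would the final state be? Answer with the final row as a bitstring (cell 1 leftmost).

00000000

(re-executing steps 1..4 under rule 122; state before step 1: 00000110)
1 | 00001111
2 | 10011001
3 | 11111111
4 | 00000000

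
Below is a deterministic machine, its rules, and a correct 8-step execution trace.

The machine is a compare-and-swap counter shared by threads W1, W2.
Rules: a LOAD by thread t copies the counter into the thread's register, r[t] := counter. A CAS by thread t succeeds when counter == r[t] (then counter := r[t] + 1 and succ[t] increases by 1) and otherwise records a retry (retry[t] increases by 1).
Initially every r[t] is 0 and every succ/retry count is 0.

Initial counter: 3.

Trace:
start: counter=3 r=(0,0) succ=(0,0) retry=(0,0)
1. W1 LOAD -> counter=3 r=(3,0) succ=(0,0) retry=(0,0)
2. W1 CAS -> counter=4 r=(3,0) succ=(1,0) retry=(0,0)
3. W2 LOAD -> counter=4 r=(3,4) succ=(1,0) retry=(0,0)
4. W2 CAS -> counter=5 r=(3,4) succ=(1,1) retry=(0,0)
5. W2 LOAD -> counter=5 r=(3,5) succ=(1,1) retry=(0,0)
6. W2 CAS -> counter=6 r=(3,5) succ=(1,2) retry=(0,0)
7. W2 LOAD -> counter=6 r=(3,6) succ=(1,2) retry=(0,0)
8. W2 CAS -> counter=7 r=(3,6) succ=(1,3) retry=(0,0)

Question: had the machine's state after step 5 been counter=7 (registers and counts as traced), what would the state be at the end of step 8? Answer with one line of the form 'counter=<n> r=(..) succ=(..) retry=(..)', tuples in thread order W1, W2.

counter=8 r=(3,7) succ=(1,2) retry=(0,1)

state after step 5 := counter=7 r=(3,5) succ=(1,1) retry=(0,0)
6. W2 CAS -> counter=7 r=(3,5) succ=(1,1) retry=(0,1)
7. W2 LOAD -> counter=7 r=(3,7) succ=(1,1) retry=(0,1)
8. W2 CAS -> counter=8 r=(3,7) succ=(1,2) retry=(0,1)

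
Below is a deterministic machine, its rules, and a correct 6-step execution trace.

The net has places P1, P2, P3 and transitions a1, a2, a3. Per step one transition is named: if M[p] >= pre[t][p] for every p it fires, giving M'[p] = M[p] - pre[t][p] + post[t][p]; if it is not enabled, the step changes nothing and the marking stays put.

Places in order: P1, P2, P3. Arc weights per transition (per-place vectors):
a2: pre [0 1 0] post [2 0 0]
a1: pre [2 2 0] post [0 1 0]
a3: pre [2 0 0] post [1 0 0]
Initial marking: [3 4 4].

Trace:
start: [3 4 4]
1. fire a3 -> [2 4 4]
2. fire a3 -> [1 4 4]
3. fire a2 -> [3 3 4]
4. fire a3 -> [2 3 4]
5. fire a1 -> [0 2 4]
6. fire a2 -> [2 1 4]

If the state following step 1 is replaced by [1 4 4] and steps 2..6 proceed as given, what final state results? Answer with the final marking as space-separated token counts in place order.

state after step 1 := [1 4 4]
2. fire a3 -> [1 4 4]
3. fire a2 -> [3 3 4]
4. fire a3 -> [2 3 4]
5. fire a1 -> [0 2 4]
6. fire a2 -> [2 1 4]

2 1 4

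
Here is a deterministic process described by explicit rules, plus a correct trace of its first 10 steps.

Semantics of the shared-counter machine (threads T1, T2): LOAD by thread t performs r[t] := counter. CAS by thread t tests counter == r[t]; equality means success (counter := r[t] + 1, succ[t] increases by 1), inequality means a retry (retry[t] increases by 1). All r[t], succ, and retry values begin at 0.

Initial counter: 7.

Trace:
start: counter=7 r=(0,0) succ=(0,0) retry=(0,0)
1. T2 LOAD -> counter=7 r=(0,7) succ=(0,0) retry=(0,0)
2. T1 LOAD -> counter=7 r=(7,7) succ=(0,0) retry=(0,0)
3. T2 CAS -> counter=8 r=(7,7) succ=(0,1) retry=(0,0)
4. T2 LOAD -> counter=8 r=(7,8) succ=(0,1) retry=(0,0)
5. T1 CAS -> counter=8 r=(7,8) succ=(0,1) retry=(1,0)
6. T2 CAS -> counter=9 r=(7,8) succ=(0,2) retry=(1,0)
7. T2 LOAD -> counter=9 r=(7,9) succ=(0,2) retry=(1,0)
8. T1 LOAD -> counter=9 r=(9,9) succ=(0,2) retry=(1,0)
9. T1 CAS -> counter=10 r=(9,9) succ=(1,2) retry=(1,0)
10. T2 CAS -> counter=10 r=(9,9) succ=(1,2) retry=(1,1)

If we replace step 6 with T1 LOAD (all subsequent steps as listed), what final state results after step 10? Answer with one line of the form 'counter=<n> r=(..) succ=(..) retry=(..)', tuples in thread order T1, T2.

counter=9 r=(8,8) succ=(1,1) retry=(1,1)

(re-executing from step 6 with the substitution; state before step 6: counter=8 r=(7,8) succ=(0,1) retry=(1,0))
6. T1 LOAD -> counter=8 r=(8,8) succ=(0,1) retry=(1,0)
7. T2 LOAD -> counter=8 r=(8,8) succ=(0,1) retry=(1,0)
8. T1 LOAD -> counter=8 r=(8,8) succ=(0,1) retry=(1,0)
9. T1 CAS -> counter=9 r=(8,8) succ=(1,1) retry=(1,0)
10. T2 CAS -> counter=9 r=(8,8) succ=(1,1) retry=(1,1)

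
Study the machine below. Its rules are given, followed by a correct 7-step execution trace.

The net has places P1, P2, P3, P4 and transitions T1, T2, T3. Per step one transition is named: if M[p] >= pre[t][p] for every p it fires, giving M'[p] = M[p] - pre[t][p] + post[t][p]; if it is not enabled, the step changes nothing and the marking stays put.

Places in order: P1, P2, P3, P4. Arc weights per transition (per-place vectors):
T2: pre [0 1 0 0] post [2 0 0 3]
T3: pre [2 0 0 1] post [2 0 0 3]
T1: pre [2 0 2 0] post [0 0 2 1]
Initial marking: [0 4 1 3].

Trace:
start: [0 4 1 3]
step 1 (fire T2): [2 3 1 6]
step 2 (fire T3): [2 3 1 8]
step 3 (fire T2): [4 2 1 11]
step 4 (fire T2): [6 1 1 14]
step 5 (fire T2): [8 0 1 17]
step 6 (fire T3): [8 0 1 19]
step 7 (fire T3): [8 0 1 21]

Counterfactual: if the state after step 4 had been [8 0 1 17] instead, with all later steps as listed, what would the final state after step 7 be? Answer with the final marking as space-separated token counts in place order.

8 0 1 21

state after step 4 := [8 0 1 17]
step 5 (fire T2): [8 0 1 17]
step 6 (fire T3): [8 0 1 19]
step 7 (fire T3): [8 0 1 21]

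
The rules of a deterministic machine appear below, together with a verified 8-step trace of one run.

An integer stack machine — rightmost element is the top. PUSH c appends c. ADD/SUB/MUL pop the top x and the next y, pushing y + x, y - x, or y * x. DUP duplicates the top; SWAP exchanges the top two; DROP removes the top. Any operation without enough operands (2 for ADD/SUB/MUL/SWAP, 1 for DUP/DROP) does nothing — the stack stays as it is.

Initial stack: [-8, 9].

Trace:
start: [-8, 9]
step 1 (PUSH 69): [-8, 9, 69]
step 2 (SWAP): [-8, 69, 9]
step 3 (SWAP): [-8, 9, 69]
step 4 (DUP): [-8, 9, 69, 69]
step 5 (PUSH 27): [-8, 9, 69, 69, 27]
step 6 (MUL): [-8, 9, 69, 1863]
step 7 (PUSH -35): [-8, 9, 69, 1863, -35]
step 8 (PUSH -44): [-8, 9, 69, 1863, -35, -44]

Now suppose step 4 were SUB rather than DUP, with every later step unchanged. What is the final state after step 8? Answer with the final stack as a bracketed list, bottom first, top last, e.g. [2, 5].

(re-executing from step 4 with the substitution; state before step 4: [-8, 9, 69])
step 4 (SUB): [-8, -60]
step 5 (PUSH 27): [-8, -60, 27]
step 6 (MUL): [-8, -1620]
step 7 (PUSH -35): [-8, -1620, -35]
step 8 (PUSH -44): [-8, -1620, -35, -44]

[-8, -1620, -35, -44]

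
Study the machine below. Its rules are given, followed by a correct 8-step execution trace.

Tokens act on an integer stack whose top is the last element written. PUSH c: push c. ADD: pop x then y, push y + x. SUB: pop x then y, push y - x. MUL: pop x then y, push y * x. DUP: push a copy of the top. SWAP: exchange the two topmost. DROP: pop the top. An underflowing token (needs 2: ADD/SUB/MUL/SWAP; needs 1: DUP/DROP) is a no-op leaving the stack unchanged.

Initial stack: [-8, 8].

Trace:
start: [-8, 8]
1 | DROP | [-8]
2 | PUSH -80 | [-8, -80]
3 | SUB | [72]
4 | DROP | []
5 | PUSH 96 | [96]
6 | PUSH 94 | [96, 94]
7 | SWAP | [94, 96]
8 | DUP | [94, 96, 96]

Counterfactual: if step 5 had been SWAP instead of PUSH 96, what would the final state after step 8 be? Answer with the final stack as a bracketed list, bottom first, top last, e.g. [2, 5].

[94, 94]

(re-executing from step 5 with the substitution; state before step 5: [])
5 | SWAP | []
6 | PUSH 94 | [94]
7 | SWAP | [94]
8 | DUP | [94, 94]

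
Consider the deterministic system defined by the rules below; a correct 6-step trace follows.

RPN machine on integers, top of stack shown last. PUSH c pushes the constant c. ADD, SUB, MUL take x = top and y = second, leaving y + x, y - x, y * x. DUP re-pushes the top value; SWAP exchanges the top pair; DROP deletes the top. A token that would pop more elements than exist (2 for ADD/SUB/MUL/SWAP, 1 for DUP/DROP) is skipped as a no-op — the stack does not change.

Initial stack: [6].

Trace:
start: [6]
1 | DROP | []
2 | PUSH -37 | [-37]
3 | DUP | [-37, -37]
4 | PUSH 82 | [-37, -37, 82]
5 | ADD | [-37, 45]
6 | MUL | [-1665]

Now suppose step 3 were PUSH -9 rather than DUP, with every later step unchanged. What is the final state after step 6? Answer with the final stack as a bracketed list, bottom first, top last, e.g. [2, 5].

[-2701]

(re-executing from step 3 with the substitution; state before step 3: [-37])
3 | PUSH -9 | [-37, -9]
4 | PUSH 82 | [-37, -9, 82]
5 | ADD | [-37, 73]
6 | MUL | [-2701]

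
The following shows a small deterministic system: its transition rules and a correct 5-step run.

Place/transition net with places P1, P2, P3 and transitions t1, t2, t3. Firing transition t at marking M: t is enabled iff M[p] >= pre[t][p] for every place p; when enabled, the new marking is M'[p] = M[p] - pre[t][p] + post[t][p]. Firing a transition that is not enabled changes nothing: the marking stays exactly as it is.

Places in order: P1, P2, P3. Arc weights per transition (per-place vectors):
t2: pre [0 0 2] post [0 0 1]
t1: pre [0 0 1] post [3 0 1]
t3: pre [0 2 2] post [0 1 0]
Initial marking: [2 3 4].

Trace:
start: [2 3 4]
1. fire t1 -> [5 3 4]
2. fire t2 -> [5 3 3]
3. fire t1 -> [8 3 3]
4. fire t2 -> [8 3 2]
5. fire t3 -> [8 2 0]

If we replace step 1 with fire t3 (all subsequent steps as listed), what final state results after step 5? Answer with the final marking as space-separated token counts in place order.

(re-executing from step 1 with the substitution; state before step 1: [2 3 4])
1. fire t3 -> [2 2 2]
2. fire t2 -> [2 2 1]
3. fire t1 -> [5 2 1]
4. fire t2 -> [5 2 1]
5. fire t3 -> [5 2 1]

5 2 1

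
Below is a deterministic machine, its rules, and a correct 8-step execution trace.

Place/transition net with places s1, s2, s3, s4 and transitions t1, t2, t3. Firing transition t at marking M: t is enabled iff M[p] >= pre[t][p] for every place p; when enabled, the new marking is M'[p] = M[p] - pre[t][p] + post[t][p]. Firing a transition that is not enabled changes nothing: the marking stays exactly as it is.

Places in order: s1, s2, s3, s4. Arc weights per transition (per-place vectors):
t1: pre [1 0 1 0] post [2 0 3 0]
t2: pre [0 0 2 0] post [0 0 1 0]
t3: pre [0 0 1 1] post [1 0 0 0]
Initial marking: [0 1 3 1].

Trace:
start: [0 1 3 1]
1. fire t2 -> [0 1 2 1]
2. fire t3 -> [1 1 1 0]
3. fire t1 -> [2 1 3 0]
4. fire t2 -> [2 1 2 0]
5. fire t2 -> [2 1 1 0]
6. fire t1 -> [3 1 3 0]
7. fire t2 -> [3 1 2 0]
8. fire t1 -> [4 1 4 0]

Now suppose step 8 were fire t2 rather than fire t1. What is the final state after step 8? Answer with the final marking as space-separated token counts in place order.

3 1 1 0

(re-executing from step 8 with the substitution; state before step 8: [3 1 2 0])
8. fire t2 -> [3 1 1 0]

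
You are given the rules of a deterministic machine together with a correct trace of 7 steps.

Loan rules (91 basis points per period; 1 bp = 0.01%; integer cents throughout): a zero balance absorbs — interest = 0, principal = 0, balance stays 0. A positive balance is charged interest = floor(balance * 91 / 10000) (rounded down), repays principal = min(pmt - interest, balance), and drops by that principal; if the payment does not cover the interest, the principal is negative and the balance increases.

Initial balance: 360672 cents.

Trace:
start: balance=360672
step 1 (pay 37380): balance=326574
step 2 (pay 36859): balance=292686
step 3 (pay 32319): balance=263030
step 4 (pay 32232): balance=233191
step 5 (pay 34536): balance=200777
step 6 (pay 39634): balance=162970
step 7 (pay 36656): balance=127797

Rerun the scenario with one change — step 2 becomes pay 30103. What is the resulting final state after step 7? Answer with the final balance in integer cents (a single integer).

(re-executing from step 2 with the substitution; state before step 2: balance=326574)
step 2 (pay 30103): balance=299442
step 3 (pay 32319): balance=269847
step 4 (pay 32232): balance=240070
step 5 (pay 34536): balance=207718
step 6 (pay 39634): balance=169974
step 7 (pay 36656): balance=134864

134864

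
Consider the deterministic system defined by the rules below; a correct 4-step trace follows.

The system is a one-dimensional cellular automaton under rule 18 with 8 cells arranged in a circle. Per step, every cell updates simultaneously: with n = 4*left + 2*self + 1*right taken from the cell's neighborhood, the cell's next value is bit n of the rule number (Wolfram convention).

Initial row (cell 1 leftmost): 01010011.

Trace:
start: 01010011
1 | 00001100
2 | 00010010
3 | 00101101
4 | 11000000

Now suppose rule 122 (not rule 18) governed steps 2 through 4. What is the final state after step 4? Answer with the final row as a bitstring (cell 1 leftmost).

11111111

(re-executing steps 2..4 under rule 122; state before step 2: 00001100)
2 | 00011110
3 | 00110011
4 | 11111111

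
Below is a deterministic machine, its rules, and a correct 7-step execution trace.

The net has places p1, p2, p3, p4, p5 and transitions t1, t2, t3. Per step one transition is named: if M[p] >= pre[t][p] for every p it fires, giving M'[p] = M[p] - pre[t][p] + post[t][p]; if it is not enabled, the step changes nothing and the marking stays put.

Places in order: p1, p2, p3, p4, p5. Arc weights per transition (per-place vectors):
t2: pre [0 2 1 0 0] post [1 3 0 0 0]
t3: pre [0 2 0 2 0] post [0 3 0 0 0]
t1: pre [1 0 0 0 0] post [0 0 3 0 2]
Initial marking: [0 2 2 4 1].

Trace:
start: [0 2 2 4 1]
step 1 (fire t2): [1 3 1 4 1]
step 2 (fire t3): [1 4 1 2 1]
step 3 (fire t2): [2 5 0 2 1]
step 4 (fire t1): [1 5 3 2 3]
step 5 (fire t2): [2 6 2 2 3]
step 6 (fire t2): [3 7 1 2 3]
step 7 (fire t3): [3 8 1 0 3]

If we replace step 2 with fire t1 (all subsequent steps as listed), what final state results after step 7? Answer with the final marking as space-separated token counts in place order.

(re-executing from step 2 with the substitution; state before step 2: [1 3 1 4 1])
step 2 (fire t1): [0 3 4 4 3]
step 3 (fire t2): [1 4 3 4 3]
step 4 (fire t1): [0 4 6 4 5]
step 5 (fire t2): [1 5 5 4 5]
step 6 (fire t2): [2 6 4 4 5]
step 7 (fire t3): [2 7 4 2 5]

2 7 4 2 5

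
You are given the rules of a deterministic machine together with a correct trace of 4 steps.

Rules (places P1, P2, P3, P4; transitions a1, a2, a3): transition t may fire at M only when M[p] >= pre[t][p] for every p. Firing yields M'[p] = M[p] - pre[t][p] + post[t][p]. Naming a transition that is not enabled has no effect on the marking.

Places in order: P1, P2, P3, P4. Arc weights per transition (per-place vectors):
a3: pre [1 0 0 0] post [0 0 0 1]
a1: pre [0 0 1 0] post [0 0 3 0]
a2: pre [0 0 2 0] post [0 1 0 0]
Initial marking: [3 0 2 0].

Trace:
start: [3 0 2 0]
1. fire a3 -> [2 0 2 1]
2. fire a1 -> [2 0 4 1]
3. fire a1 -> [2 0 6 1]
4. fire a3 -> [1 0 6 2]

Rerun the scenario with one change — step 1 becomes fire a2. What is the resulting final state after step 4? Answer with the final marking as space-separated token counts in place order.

(re-executing from step 1 with the substitution; state before step 1: [3 0 2 0])
1. fire a2 -> [3 1 0 0]
2. fire a1 -> [3 1 0 0]
3. fire a1 -> [3 1 0 0]
4. fire a3 -> [2 1 0 1]

2 1 0 1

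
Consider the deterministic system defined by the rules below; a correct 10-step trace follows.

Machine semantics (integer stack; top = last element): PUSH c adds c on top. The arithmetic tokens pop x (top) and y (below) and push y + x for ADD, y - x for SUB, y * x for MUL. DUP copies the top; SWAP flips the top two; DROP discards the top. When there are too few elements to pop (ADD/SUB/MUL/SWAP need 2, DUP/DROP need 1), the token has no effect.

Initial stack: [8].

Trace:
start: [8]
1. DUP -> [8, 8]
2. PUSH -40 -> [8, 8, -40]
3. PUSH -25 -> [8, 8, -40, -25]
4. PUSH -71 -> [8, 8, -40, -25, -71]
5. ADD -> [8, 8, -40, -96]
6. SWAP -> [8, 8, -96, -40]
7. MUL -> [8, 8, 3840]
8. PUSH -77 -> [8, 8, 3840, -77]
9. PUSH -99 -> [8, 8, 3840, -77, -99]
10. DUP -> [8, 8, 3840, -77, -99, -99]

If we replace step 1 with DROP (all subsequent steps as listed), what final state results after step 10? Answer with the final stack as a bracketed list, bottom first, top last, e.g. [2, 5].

(re-executing from step 1 with the substitution; state before step 1: [8])
1. DROP -> []
2. PUSH -40 -> [-40]
3. PUSH -25 -> [-40, -25]
4. PUSH -71 -> [-40, -25, -71]
5. ADD -> [-40, -96]
6. SWAP -> [-96, -40]
7. MUL -> [3840]
8. PUSH -77 -> [3840, -77]
9. PUSH -99 -> [3840, -77, -99]
10. DUP -> [3840, -77, -99, -99]

[3840, -77, -99, -99]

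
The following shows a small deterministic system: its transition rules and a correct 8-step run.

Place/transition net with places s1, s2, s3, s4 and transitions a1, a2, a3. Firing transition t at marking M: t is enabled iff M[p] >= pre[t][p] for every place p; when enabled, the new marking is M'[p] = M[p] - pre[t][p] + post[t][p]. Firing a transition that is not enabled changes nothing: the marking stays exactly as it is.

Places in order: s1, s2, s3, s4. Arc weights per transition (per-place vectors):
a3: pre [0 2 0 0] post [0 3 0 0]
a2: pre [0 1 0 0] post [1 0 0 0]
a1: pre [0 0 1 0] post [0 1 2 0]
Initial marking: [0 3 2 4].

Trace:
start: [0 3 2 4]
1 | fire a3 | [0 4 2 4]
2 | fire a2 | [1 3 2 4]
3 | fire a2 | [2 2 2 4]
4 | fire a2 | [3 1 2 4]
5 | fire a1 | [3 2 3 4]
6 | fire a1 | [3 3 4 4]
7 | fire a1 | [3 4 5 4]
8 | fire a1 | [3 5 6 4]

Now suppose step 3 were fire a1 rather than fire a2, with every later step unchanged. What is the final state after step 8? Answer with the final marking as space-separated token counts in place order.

2 7 7 4

(re-executing from step 3 with the substitution; state before step 3: [1 3 2 4])
3 | fire a1 | [1 4 3 4]
4 | fire a2 | [2 3 3 4]
5 | fire a1 | [2 4 4 4]
6 | fire a1 | [2 5 5 4]
7 | fire a1 | [2 6 6 4]
8 | fire a1 | [2 7 7 4]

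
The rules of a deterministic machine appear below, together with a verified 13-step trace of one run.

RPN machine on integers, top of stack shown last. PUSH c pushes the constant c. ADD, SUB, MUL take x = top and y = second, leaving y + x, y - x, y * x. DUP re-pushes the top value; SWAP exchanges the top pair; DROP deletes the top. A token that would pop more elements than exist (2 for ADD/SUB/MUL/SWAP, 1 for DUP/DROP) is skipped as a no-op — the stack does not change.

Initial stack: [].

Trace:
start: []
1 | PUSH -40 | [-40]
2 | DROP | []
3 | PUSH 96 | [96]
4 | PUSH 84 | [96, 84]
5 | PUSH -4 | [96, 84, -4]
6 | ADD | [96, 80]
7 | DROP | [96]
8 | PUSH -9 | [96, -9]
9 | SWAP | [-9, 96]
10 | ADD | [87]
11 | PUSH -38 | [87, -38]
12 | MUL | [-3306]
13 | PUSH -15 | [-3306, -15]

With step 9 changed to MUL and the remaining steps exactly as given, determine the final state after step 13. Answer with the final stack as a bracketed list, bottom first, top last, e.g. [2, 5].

(re-executing from step 9 with the substitution; state before step 9: [96, -9])
9 | MUL | [-864]
10 | ADD | [-864]
11 | PUSH -38 | [-864, -38]
12 | MUL | [32832]
13 | PUSH -15 | [32832, -15]

[32832, -15]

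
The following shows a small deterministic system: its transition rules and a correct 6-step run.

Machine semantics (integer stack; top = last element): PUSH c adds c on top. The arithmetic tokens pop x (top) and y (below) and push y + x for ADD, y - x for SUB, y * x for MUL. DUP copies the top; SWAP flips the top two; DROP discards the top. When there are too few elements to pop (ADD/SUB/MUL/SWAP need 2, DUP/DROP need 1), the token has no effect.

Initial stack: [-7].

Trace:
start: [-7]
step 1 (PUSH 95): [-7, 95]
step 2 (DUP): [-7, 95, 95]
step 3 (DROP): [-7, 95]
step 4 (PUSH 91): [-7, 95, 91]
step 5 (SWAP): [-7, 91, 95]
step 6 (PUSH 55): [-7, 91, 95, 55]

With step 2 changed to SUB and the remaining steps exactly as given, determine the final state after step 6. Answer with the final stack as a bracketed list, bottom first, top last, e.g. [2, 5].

(re-executing from step 2 with the substitution; state before step 2: [-7, 95])
step 2 (SUB): [-102]
step 3 (DROP): []
step 4 (PUSH 91): [91]
step 5 (SWAP): [91]
step 6 (PUSH 55): [91, 55]

[91, 55]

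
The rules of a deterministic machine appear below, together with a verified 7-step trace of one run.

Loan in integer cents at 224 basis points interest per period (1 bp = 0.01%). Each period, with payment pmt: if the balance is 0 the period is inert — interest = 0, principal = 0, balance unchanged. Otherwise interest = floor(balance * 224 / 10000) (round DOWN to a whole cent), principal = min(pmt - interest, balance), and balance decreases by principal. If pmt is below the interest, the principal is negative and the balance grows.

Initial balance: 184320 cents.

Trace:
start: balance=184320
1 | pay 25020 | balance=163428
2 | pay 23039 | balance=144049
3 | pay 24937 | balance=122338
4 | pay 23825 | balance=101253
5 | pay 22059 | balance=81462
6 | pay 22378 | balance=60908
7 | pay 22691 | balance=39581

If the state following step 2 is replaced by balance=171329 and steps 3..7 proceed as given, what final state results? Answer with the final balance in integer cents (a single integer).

70056

state after step 2 := balance=171329
3 | pay 24937 | balance=150229
4 | pay 23825 | balance=129769
5 | pay 22059 | balance=110616
6 | pay 22378 | balance=90715
7 | pay 22691 | balance=70056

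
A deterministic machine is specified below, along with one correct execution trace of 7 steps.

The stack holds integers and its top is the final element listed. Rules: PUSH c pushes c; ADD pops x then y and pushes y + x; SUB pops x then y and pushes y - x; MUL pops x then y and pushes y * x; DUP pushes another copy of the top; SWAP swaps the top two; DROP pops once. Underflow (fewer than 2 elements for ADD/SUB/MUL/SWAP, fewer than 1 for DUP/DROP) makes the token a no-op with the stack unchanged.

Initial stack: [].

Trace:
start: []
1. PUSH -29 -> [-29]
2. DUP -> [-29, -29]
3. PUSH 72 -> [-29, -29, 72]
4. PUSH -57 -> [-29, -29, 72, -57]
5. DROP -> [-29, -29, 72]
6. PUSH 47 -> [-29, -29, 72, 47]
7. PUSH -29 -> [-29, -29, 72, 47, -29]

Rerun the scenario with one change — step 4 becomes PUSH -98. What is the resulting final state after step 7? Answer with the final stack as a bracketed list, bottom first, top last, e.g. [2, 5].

[-29, -29, 72, 47, -29]

(re-executing from step 4 with the substitution; state before step 4: [-29, -29, 72])
4. PUSH -98 -> [-29, -29, 72, -98]
5. DROP -> [-29, -29, 72]
6. PUSH 47 -> [-29, -29, 72, 47]
7. PUSH -29 -> [-29, -29, 72, 47, -29]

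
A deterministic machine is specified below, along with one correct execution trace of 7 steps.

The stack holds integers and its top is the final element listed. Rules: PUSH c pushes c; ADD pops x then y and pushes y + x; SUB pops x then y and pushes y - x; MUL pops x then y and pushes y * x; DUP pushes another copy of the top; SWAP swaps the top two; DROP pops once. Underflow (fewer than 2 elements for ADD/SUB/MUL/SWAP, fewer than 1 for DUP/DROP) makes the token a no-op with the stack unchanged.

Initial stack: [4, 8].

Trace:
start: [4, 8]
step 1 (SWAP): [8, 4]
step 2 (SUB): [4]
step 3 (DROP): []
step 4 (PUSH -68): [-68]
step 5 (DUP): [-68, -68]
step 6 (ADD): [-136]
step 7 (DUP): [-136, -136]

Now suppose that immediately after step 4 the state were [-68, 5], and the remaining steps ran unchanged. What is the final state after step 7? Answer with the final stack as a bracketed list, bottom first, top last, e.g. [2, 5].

state after step 4 := [-68, 5]
step 5 (DUP): [-68, 5, 5]
step 6 (ADD): [-68, 10]
step 7 (DUP): [-68, 10, 10]

[-68, 10, 10]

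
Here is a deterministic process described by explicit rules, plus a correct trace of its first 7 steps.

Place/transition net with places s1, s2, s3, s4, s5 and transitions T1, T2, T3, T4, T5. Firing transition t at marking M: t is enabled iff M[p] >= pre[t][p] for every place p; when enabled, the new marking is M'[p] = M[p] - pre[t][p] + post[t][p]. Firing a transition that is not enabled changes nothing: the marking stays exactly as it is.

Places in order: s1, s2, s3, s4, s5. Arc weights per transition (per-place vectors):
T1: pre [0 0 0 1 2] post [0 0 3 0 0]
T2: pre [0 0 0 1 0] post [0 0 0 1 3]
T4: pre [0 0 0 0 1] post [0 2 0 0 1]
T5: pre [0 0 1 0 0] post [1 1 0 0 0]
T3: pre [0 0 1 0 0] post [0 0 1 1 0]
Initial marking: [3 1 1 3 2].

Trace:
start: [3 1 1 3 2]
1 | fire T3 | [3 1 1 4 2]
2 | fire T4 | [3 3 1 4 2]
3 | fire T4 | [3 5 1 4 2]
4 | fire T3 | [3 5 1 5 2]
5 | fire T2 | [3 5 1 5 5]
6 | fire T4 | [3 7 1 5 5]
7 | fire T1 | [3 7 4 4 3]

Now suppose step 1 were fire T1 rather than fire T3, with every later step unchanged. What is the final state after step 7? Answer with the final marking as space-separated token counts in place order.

3 3 7 2 1

(re-executing from step 1 with the substitution; state before step 1: [3 1 1 3 2])
1 | fire T1 | [3 1 4 2 0]
2 | fire T4 | [3 1 4 2 0]
3 | fire T4 | [3 1 4 2 0]
4 | fire T3 | [3 1 4 3 0]
5 | fire T2 | [3 1 4 3 3]
6 | fire T4 | [3 3 4 3 3]
7 | fire T1 | [3 3 7 2 1]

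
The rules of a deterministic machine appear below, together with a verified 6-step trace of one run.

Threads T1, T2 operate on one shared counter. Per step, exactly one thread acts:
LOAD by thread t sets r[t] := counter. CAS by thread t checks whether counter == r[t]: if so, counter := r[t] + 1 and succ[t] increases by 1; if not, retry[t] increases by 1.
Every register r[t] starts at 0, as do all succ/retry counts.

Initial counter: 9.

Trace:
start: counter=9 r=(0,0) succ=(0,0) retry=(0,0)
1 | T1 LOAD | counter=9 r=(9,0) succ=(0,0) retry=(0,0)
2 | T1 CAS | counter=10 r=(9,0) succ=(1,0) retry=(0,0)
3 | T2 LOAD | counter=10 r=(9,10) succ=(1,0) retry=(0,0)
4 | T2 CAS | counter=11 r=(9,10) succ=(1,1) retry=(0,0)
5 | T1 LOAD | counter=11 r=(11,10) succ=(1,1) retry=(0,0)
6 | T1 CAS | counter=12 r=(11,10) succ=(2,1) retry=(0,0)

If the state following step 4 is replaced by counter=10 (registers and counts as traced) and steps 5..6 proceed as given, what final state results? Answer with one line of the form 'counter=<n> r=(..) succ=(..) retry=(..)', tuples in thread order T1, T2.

state after step 4 := counter=10 r=(9,10) succ=(1,1) retry=(0,0)
5 | T1 LOAD | counter=10 r=(10,10) succ=(1,1) retry=(0,0)
6 | T1 CAS | counter=11 r=(10,10) succ=(2,1) retry=(0,0)

counter=11 r=(10,10) succ=(2,1) retry=(0,0)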